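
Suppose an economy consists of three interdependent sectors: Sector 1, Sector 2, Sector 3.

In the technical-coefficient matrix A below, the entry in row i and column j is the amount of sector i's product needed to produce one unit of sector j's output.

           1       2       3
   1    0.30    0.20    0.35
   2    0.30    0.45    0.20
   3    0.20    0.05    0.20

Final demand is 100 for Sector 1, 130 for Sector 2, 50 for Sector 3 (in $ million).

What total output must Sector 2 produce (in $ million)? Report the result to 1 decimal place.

I − A =
  [   0.70    -0.20    -0.35]
  [  -0.30     0.55    -0.20]
  [  -0.20    -0.05     0.80]
Cofactors of I−A, C_ij = (−1)^(i+j)·(minor ij) (rows/columns in the sector order above):
  C_11 = (0.55)(0.80) − (-0.20)(-0.05) = 0.4300
  C_12 = −[(-0.30)(0.80) − (-0.20)(-0.20)] = 0.2800
  C_13 = (-0.30)(-0.05) − (0.55)(-0.20) = 0.1250
  C_21 = −[(-0.20)(0.80) − (-0.35)(-0.05)] = 0.1775
  C_22 = (0.70)(0.80) − (-0.35)(-0.20) = 0.4900
  C_23 = −[(0.70)(-0.05) − (-0.20)(-0.20)] = 0.0750
  C_31 = (-0.20)(-0.20) − (-0.35)(0.55) = 0.2325
  C_32 = −[(0.70)(-0.20) − (-0.35)(-0.30)] = 0.2450
  C_33 = (0.70)(0.55) − (-0.20)(-0.30) = 0.3250
det(I−A) = Σ_j (I−A)_1j·C_1j = (0.70)(0.4300) + (-0.20)(0.2800) + (-0.35)(0.1250) = 0.20125
adj(I−A) = Cᵀ =
  [ 0.4300   0.1775   0.2325]
  [ 0.2800   0.4900   0.2450]
  [ 0.1250   0.0750   0.3250]
(I − A)⁻¹ = adj(I−A) / det(I−A) ≈
  [   2.1366     0.8820     1.1553]
  [   1.3913     2.4348     1.2174]
  [   0.6211     0.3727     1.6149]
x = (I − A)⁻¹ d = adj(I−A)·d / det(I−A), with det(I−A) = 0.20125:
  x_1 = (0.4300·100 + 0.1775·130 + 0.2325·50) / 0.20125 = 77.70 / 0.20125 ≈ 386.1
  x_2 = (0.2800·100 + 0.4900·130 + 0.2450·50) / 0.20125 = 103.95 / 0.20125 ≈ 516.5
  x_3 = (0.1250·100 + 0.0750·130 + 0.3250·50) / 0.20125 = 38.50 / 0.20125 ≈ 191.3

x_2 = 516.5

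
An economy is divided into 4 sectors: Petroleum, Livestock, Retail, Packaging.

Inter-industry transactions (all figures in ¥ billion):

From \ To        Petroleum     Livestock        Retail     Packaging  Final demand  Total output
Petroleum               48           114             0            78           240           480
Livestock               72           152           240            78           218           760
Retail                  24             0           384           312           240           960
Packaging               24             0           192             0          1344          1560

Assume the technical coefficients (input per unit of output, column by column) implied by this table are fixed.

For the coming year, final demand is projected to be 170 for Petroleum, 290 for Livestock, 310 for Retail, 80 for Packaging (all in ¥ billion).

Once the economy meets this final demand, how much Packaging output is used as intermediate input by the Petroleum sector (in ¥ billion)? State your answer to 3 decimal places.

z_41 = 15.263

Technical coefficients a_ij = z_ij / X_j:
  a_11 = 48/480 = 0.10, a_21 = 72/480 = 0.15, a_31 = 24/480 = 0.05, a_41 = 24/480 = 0.05
  a_12 = 114/760 = 0.15, a_22 = 152/760 = 0.20, a_32 = 0/760 = 0.00, a_42 = 0/760 = 0.00
  a_13 = 0/960 = 0.00, a_23 = 240/960 = 0.25, a_33 = 384/960 = 0.40, a_43 = 192/960 = 0.20
  a_14 = 78/1560 = 0.05, a_24 = 78/1560 = 0.05, a_34 = 312/1560 = 0.20, a_44 = 0/1560 = 0.00
I − A =
  [   0.90    -0.15     0.00    -0.05]
  [  -0.15     0.80    -0.25    -0.05]
  [  -0.05     0.00     0.60    -0.20]
  [  -0.05     0.00    -0.20     1.00]
Compute the cofactors C_ij = (−1)^(i+j)·(3×3 minor ij) of I−A; the adjugate is their transpose:
adj(I−A) = Cᵀ =
  [ 0.448000   0.084000   0.047000   0.036000]
  [ 0.101000   0.502000   0.234875   0.077125]
  [ 0.048000   0.009000   0.695125   0.141875]
  [ 0.032000   0.006000   0.141375   0.416625]
det(I−A) = Σ_j (I−A)_1j·C_1j = (0.90)(0.448000) + (-0.15)(0.101000) + (0.00)(0.048000) + (-0.05)(0.032000) = 0.38645
(I − A)⁻¹ = adj(I−A) / det(I−A) ≈
  [   1.1593     0.2174     0.1216     0.0932]
  [   0.2614     1.2990     0.6078     0.1996]
  [   0.1242     0.0233     1.7987     0.3671]
  [   0.0828     0.0155     0.3658     1.0781]
First solve x = (I − A)⁻¹ d = adj(I−A)·d / det(I−A); in particular x_1 = (0.448000·170 + 0.084000·290 + 0.047000·310 + 0.036000·80) / 0.38645 = 117.97 / 0.38645 ≈ 305.26588.
Intermediate flow from 4 to 1: z_41 = a_41 · x_1 = 0.05 × 117.97 / 0.38645 = 5.8985 / 0.38645 ≈ 15.263.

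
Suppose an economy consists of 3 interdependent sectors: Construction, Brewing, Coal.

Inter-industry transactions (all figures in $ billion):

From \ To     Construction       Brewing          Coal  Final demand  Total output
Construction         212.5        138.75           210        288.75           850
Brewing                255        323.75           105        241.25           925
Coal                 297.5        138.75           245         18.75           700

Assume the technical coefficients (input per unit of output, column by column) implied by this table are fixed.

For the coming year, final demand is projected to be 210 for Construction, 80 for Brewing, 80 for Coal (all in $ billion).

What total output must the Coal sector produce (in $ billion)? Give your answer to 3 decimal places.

Technical coefficients a_ij = z_ij / X_j:
  a_11 = 212.5/850 = 0.25, a_21 = 255/850 = 0.30, a_31 = 297.5/850 = 0.35
  a_12 = 138.75/925 = 0.15, a_22 = 323.75/925 = 0.35, a_32 = 138.75/925 = 0.15
  a_13 = 210/700 = 0.30, a_23 = 105/700 = 0.15, a_33 = 245/700 = 0.35
I − A =
  [   0.75    -0.15    -0.30]
  [  -0.30     0.65    -0.15]
  [  -0.35    -0.15     0.65]
Cofactors of I−A, C_ij = (−1)^(i+j)·(minor ij) (rows/columns in the sector order above):
  C_11 = (0.65)(0.65) − (-0.15)(-0.15) = 0.4000
  C_12 = −[(-0.30)(0.65) − (-0.15)(-0.35)] = 0.2475
  C_13 = (-0.30)(-0.15) − (0.65)(-0.35) = 0.2725
  C_21 = −[(-0.15)(0.65) − (-0.30)(-0.15)] = 0.1425
  C_22 = (0.75)(0.65) − (-0.30)(-0.35) = 0.3825
  C_23 = −[(0.75)(-0.15) − (-0.15)(-0.35)] = 0.1650
  C_31 = (-0.15)(-0.15) − (-0.30)(0.65) = 0.2175
  C_32 = −[(0.75)(-0.15) − (-0.30)(-0.30)] = 0.2025
  C_33 = (0.75)(0.65) − (-0.15)(-0.30) = 0.4425
det(I−A) = Σ_j (I−A)_1j·C_1j = (0.75)(0.4000) + (-0.15)(0.2475) + (-0.30)(0.2725) = 0.181125
adj(I−A) = Cᵀ =
  [ 0.4000   0.1425   0.2175]
  [ 0.2475   0.3825   0.2025]
  [ 0.2725   0.1650   0.4425]
(I − A)⁻¹ = adj(I−A) / det(I−A) ≈
  [   2.2084     0.7867     1.2008]
  [   1.3665     2.1118     1.1180]
  [   1.5045     0.9110     2.4431]
x = (I − A)⁻¹ d = adj(I−A)·d / det(I−A), with det(I−A) = 0.181125:
  x_1 = (0.4000·210 + 0.1425·80 + 0.2175·80) / 0.181125 = 112.80 / 0.181125 ≈ 622.774
  x_2 = (0.2475·210 + 0.3825·80 + 0.2025·80) / 0.181125 = 98.775 / 0.181125 ≈ 545.342
  x_3 = (0.2725·210 + 0.1650·80 + 0.4425·80) / 0.181125 = 105.825 / 0.181125 ≈ 584.265

x_3 = 584.265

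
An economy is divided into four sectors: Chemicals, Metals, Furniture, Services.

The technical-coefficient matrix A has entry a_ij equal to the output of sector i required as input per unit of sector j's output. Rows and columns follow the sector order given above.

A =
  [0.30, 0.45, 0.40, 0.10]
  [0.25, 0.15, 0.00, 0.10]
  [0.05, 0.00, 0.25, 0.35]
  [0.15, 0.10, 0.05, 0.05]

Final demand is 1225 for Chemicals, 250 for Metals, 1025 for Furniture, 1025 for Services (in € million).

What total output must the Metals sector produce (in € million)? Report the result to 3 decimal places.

x_2 = 1996.399

I − A =
  [   0.70    -0.45    -0.40    -0.10]
  [  -0.25     0.85     0.00    -0.10]
  [  -0.05     0.00     0.75    -0.35]
  [  -0.15    -0.10    -0.05     0.95]
Compute the cofactors C_ij = (−1)^(i+j)·(3×3 minor ij) of I−A; the adjugate is their transpose:
adj(I−A) = Cᵀ =
  [ 0.583250   0.334250   0.325500   0.216500]
  [ 0.185250   0.435000   0.105750   0.104250]
  [ 0.093250   0.070000   0.429375   0.175375]
  [ 0.116500   0.102250   0.085125   0.344875]
det(I−A) = Σ_j (I−A)_1j·C_1j = (0.70)(0.583250) + (-0.45)(0.185250) + (-0.40)(0.093250) + (-0.10)(0.116500) = 0.2759625
(I − A)⁻¹ = adj(I−A) / det(I−A) ≈
  [   2.1135     1.2112     1.1795     0.7845]
  [   0.6713     1.5763     0.3832     0.3778]
  [   0.3379     0.2537     1.5559     0.6355]
  [   0.4222     0.3705     0.3085     1.2497]
x = (I − A)⁻¹ d = adj(I−A)·d / det(I−A), with det(I−A) = 0.2759625:
  x_1 = (0.583250·1225 + 0.334250·250 + 0.325500·1025 + 0.216500·1025) / 0.2759625 = 1353.59375 / 0.2759625 ≈ 4904.992
  x_2 = (0.185250·1225 + 0.435000·250 + 0.105750·1025 + 0.104250·1025) / 0.2759625 = 550.93125 / 0.2759625 ≈ 1996.399
  x_3 = (0.093250·1225 + 0.070000·250 + 0.429375·1025 + 0.175375·1025) / 0.2759625 = 751.60 / 0.2759625 ≈ 2723.558
  x_4 = (0.116500·1225 + 0.102250·250 + 0.085125·1025 + 0.344875·1025) / 0.2759625 = 609.025 / 0.2759625 ≈ 2206.912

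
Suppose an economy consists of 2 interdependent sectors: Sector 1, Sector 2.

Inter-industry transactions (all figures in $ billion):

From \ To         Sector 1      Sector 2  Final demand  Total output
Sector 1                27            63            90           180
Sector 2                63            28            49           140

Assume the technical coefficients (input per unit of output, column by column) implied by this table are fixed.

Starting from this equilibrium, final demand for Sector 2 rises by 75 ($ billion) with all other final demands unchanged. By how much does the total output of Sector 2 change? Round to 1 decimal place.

Δx_2 = 122.0

Technical coefficients a_ij = z_ij / X_j:
  a_11 = 27/180 = 0.15, a_21 = 63/180 = 0.35
  a_12 = 63/140 = 0.45, a_22 = 28/140 = 0.20
I − A =
  [   0.85    -0.45]
  [  -0.35     0.80]
det(I−A) = (0.85)(0.80) − (-0.45)(-0.35) = 0.5225
adj(I−A) = [[0.80, 0.45], [0.35, 0.85]]
(I − A)⁻¹ = adj(I−A) / det(I−A) ≈
  [   1.5311     0.8612]
  [   0.6699     1.6268]
Δx = (I − A)⁻¹ Δd with Δd having +75 in the Sector 2 component and 0 elsewhere.
So Δx_2 = L_22 · (+75), where L_22 = adj(I−A)_22 / det(I−A) = 0.85 / 0.5225.
Δx_2 = 0.85 × (+75) / 0.5225 = 63.75 / 0.5225 ≈ 122.0.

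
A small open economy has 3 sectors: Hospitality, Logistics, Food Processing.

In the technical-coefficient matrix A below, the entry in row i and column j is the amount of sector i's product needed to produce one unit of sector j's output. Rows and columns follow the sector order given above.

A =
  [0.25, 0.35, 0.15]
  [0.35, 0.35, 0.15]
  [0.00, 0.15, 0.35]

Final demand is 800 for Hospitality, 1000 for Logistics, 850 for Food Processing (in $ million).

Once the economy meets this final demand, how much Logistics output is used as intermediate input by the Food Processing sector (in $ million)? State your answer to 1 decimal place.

I − A =
  [   0.75    -0.35    -0.15]
  [  -0.35     0.65    -0.15]
  [   0.00    -0.15     0.65]
Cofactors of I−A, C_ij = (−1)^(i+j)·(minor ij) (rows/columns in the sector order above):
  C_11 = (0.65)(0.65) − (-0.15)(-0.15) = 0.4000
  C_12 = −[(-0.35)(0.65) − (-0.15)(0.00)] = 0.2275
  C_13 = (-0.35)(-0.15) − (0.65)(0.00) = 0.0525
  C_21 = −[(-0.35)(0.65) − (-0.15)(-0.15)] = 0.2500
  C_22 = (0.75)(0.65) − (-0.15)(0.00) = 0.4875
  C_23 = −[(0.75)(-0.15) − (-0.35)(0.00)] = 0.1125
  C_31 = (-0.35)(-0.15) − (-0.15)(0.65) = 0.1500
  C_32 = −[(0.75)(-0.15) − (-0.15)(-0.35)] = 0.1650
  C_33 = (0.75)(0.65) − (-0.35)(-0.35) = 0.3650
det(I−A) = Σ_j (I−A)_1j·C_1j = (0.75)(0.4000) + (-0.35)(0.2275) + (-0.15)(0.0525) = 0.2125
adj(I−A) = Cᵀ =
  [ 0.4000   0.2500   0.1500]
  [ 0.2275   0.4875   0.1650]
  [ 0.0525   0.1125   0.3650]
(I − A)⁻¹ = adj(I−A) / det(I−A) ≈
  [   1.8824     1.1765     0.7059]
  [   1.0706     2.2941     0.7765]
  [   0.2471     0.5294     1.7176]
First solve x = (I − A)⁻¹ d = adj(I−A)·d / det(I−A); in particular x_3 = (0.0525·800 + 0.1125·1000 + 0.3650·850) / 0.2125 = 464.75 / 0.2125 ≈ 2187.059.
Intermediate flow from 2 to 3: z_23 = a_23 · x_3 = 0.15 × 464.75 / 0.2125 = 69.7125 / 0.2125 ≈ 328.1.

z_23 = 328.1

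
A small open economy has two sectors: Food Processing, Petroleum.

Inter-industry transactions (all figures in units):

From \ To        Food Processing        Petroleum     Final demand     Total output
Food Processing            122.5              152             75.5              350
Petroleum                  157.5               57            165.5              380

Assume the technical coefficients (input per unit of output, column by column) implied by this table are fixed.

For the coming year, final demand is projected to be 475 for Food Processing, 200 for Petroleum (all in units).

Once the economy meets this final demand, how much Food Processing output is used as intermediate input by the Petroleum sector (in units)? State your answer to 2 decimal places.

z_12 = 369.13

Technical coefficients a_ij = z_ij / X_j:
  a_11 = 122.5/350 = 0.35, a_21 = 157.5/350 = 0.45
  a_12 = 152/380 = 0.40, a_22 = 57/380 = 0.15
I − A =
  [   0.65    -0.40]
  [  -0.45     0.85]
det(I−A) = (0.65)(0.85) − (-0.40)(-0.45) = 0.3725
adj(I−A) = [[0.85, 0.40], [0.45, 0.65]]
(I − A)⁻¹ = adj(I−A) / det(I−A) ≈
  [   2.2819     1.0738]
  [   1.2081     1.7450]
First solve x = (I − A)⁻¹ d = adj(I−A)·d / det(I−A); in particular x_2 = (0.45·475 + 0.65·200) / 0.3725 = 343.75 / 0.3725 ≈ 922.8188.
Intermediate flow from 1 to 2: z_12 = a_12 · x_2 = 0.40 × 343.75 / 0.3725 = 137.50 / 0.3725 ≈ 369.13.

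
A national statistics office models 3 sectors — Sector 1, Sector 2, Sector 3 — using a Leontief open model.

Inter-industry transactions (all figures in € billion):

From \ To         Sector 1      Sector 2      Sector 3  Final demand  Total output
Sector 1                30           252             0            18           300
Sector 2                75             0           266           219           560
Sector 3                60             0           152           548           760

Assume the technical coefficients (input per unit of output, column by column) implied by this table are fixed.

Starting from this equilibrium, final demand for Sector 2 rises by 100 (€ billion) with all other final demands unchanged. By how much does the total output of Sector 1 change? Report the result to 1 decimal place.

Technical coefficients a_ij = z_ij / X_j:
  a_11 = 30/300 = 0.10, a_21 = 75/300 = 0.25, a_31 = 60/300 = 0.20
  a_12 = 252/560 = 0.45, a_22 = 0/560 = 0.00, a_32 = 0/560 = 0.00
  a_13 = 0/760 = 0.00, a_23 = 266/760 = 0.35, a_33 = 152/760 = 0.20
I − A =
  [   0.90    -0.45     0.00]
  [  -0.25     1.00    -0.35]
  [  -0.20     0.00     0.80]
Cofactors of I−A, C_ij = (−1)^(i+j)·(minor ij) (rows/columns in the sector order above):
  C_11 = (1.00)(0.80) − (-0.35)(0.00) = 0.8000
  C_12 = −[(-0.25)(0.80) − (-0.35)(-0.20)] = 0.2700
  C_13 = (-0.25)(0.00) − (1.00)(-0.20) = 0.2000
  C_21 = −[(-0.45)(0.80) − (0.00)(0.00)] = 0.3600
  C_22 = (0.90)(0.80) − (0.00)(-0.20) = 0.7200
  C_23 = −[(0.90)(0.00) − (-0.45)(-0.20)] = 0.0900
  C_31 = (-0.45)(-0.35) − (0.00)(1.00) = 0.1575
  C_32 = −[(0.90)(-0.35) − (0.00)(-0.25)] = 0.3150
  C_33 = (0.90)(1.00) − (-0.45)(-0.25) = 0.7875
det(I−A) = Σ_j (I−A)_1j·C_1j = (0.90)(0.8000) + (-0.45)(0.2700) + (0.00)(0.2000) = 0.5985
adj(I−A) = Cᵀ =
  [ 0.8000   0.3600   0.1575]
  [ 0.2700   0.7200   0.3150]
  [ 0.2000   0.0900   0.7875]
(I − A)⁻¹ = adj(I−A) / det(I−A) ≈
  [   1.3367     0.6015     0.2632]
  [   0.4511     1.2030     0.5263]
  [   0.3342     0.1504     1.3158]
Δx = (I − A)⁻¹ Δd with Δd having +100 in the Sector 2 component and 0 elsewhere.
So Δx_1 = L_12 · (+100), where L_12 = adj(I−A)_12 / det(I−A) = 0.3600 / 0.5985.
Δx_1 = 0.3600 × (+100) / 0.5985 = 36.00 / 0.5985 ≈ 60.2.

Δx_1 = 60.2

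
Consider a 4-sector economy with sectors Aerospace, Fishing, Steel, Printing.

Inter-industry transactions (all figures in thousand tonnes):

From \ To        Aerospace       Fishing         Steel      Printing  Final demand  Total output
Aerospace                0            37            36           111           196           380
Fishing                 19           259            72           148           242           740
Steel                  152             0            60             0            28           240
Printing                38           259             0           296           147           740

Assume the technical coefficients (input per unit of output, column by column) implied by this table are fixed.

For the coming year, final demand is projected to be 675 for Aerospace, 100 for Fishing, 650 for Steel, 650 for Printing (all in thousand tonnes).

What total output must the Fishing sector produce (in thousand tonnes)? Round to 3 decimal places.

x_F = 1693.138

Technical coefficients a_ij = z_ij / X_j:
  a_AA = 0/380 = 0.00, a_FA = 19/380 = 0.05, a_SA = 152/380 = 0.40, a_PA = 38/380 = 0.10
  a_AF = 37/740 = 0.05, a_FF = 259/740 = 0.35, a_SF = 0/740 = 0.00, a_PF = 259/740 = 0.35
  a_AS = 36/240 = 0.15, a_FS = 72/240 = 0.30, a_SS = 60/240 = 0.25, a_PS = 0/240 = 0.00
  a_AP = 111/740 = 0.15, a_FP = 148/740 = 0.20, a_SP = 0/740 = 0.00, a_PP = 296/740 = 0.40
I − A =
  [   1.00    -0.05    -0.15    -0.15]
  [  -0.05     0.65    -0.30    -0.20]
  [  -0.40     0.00     0.75     0.00]
  [  -0.10    -0.35     0.00     0.60]
Compute the cofactors C_ij = (−1)^(i+j)·(3×3 minor ij) of I−A; the adjugate is their transpose:
adj(I−A) = Cᵀ =
  [ 0.240000   0.061875   0.072750   0.080625]
  [ 0.109500   0.402750   0.183000   0.161625]
  [ 0.128000   0.033000   0.305125   0.043000]
  [ 0.103875   0.245250   0.118875   0.440625]
det(I−A) = Σ_j (I−A)_1j·C_1j = (1.00)(0.240000) + (-0.05)(0.109500) + (-0.15)(0.128000) + (-0.15)(0.103875) = 0.19974375
(I − A)⁻¹ = adj(I−A) / det(I−A) ≈
  [   1.2015     0.3098     0.3642     0.4036]
  [   0.5482     2.0163     0.9162     0.8092]
  [   0.6408     0.1652     1.5276     0.2153]
  [   0.5200     1.2278     0.5951     2.2060]
x = (I − A)⁻¹ d = adj(I−A)·d / det(I−A), with det(I−A) = 0.19974375:
  x_A = (0.240000·675 + 0.061875·100 + 0.072750·650 + 0.080625·650) / 0.19974375 = 267.88125 / 0.19974375 ≈ 1341.125
  x_F = (0.109500·675 + 0.402750·100 + 0.183000·650 + 0.161625·650) / 0.19974375 = 338.19375 / 0.19974375 ≈ 1693.138
  x_S = (0.128000·675 + 0.033000·100 + 0.305125·650 + 0.043000·650) / 0.19974375 = 315.98125 / 0.19974375 ≈ 1581.933
  x_P = (0.103875·675 + 0.245250·100 + 0.118875·650 + 0.440625·650) / 0.19974375 = 458.315625 / 0.19974375 ≈ 2294.518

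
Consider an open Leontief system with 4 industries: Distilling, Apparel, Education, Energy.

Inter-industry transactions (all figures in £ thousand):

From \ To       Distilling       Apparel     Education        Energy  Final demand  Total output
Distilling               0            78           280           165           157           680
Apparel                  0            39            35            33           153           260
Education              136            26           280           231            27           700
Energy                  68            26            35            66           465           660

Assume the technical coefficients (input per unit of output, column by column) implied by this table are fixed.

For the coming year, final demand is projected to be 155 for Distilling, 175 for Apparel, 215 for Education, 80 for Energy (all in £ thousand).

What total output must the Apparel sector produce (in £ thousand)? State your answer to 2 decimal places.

Technical coefficients a_ij = z_ij / X_j:
  a_11 = 0/680 = 0.00, a_21 = 0/680 = 0.00, a_31 = 136/680 = 0.20, a_41 = 68/680 = 0.10
  a_12 = 78/260 = 0.30, a_22 = 39/260 = 0.15, a_32 = 26/260 = 0.10, a_42 = 26/260 = 0.10
  a_13 = 280/700 = 0.40, a_23 = 35/700 = 0.05, a_33 = 280/700 = 0.40, a_43 = 35/700 = 0.05
  a_14 = 165/660 = 0.25, a_24 = 33/660 = 0.05, a_34 = 231/660 = 0.35, a_44 = 66/660 = 0.10
I − A =
  [   1.00    -0.30    -0.40    -0.25]
  [   0.00     0.85    -0.05    -0.05]
  [  -0.20    -0.10     0.60    -0.35]
  [  -0.10    -0.10    -0.05     0.90]
Compute the cofactors C_ij = (−1)^(i+j)·(3×3 minor ij) of I−A; the adjugate is their transpose:
adj(I−A) = Cᵀ =
  [ 0.434625   0.223000   0.330125   0.261500]
  [ 0.014250   0.419000   0.048250   0.046000]
  [ 0.182250   0.192000   0.737250   0.348000]
  [ 0.060000   0.082000   0.083000   0.434000]
det(I−A) = Σ_j (I−A)_1j·C_1j = (1.00)(0.434625) + (-0.30)(0.014250) + (-0.40)(0.182250) + (-0.25)(0.060000) = 0.34245
(I − A)⁻¹ = adj(I−A) / det(I−A) ≈
  [   1.2692     0.6512     0.9640     0.7636]
  [   0.0416     1.2235     0.1409     0.1343]
  [   0.5322     0.5607     2.1529     1.0162]
  [   0.1752     0.2395     0.2424     1.2673]
x = (I − A)⁻¹ d = adj(I−A)·d / det(I−A), with det(I−A) = 0.34245:
  x_1 = (0.434625·155 + 0.223000·175 + 0.330125·215 + 0.261500·80) / 0.34245 = 198.28875 / 0.34245 ≈ 579.03
  x_2 = (0.014250·155 + 0.419000·175 + 0.048250·215 + 0.046000·80) / 0.34245 = 89.5875 / 0.34245 ≈ 261.61
  x_3 = (0.182250·155 + 0.192000·175 + 0.737250·215 + 0.348000·80) / 0.34245 = 248.1975 / 0.34245 ≈ 724.77
  x_4 = (0.060000·155 + 0.082000·175 + 0.083000·215 + 0.434000·80) / 0.34245 = 76.215 / 0.34245 ≈ 222.56

x_2 = 261.61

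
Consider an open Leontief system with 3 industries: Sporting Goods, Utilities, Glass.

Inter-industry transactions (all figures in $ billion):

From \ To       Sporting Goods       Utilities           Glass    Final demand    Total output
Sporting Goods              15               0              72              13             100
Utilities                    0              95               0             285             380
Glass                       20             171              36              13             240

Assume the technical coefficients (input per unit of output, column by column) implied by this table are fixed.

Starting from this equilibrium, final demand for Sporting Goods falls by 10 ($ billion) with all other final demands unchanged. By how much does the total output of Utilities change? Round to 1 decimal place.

Technical coefficients a_ij = z_ij / X_j:
  a_SS = 15/100 = 0.15, a_US = 0/100 = 0.00, a_GS = 20/100 = 0.20
  a_SU = 0/380 = 0.00, a_UU = 95/380 = 0.25, a_GU = 171/380 = 0.45
  a_SG = 72/240 = 0.30, a_UG = 0/240 = 0.00, a_GG = 36/240 = 0.15
I − A =
  [   0.85     0.00    -0.30]
  [   0.00     0.75     0.00]
  [  -0.20    -0.45     0.85]
Cofactors of I−A, C_ij = (−1)^(i+j)·(minor ij) (rows/columns in the sector order above):
  C_11 = (0.75)(0.85) − (0.00)(-0.45) = 0.6375
  C_12 = −[(0.00)(0.85) − (0.00)(-0.20)] = 0.0000
  C_13 = (0.00)(-0.45) − (0.75)(-0.20) = 0.1500
  C_21 = −[(0.00)(0.85) − (-0.30)(-0.45)] = 0.1350
  C_22 = (0.85)(0.85) − (-0.30)(-0.20) = 0.6625
  C_23 = −[(0.85)(-0.45) − (0.00)(-0.20)] = 0.3825
  C_31 = (0.00)(0.00) − (-0.30)(0.75) = 0.2250
  C_32 = −[(0.85)(0.00) − (-0.30)(0.00)] = 0.0000
  C_33 = (0.85)(0.75) − (0.00)(0.00) = 0.6375
det(I−A) = Σ_j (I−A)_1j·C_1j = (0.85)(0.6375) + (0.00)(0.0000) + (-0.30)(0.1500) = 0.496875
adj(I−A) = Cᵀ =
  [ 0.6375   0.1350   0.2250]
  [ 0.0000   0.6625   0.0000]
  [ 0.1500   0.3825   0.6375]
(I − A)⁻¹ = adj(I−A) / det(I−A) ≈
  [   1.2830     0.2717     0.4528]
  [   0.0000     1.3333     0.0000]
  [   0.3019     0.7698     1.2830]
Δx = (I − A)⁻¹ Δd with Δd having -10 in the Sporting Goods component and 0 elsewhere.
So Δx_U = L_US · (-10), where L_US = adj(I−A)_US / det(I−A) = 0.0000 / 0.496875.
Δx_U = 0.0000 × (-10) / 0.496875 = 0.00 / 0.496875 = 0.0.

Δx_U = 0.0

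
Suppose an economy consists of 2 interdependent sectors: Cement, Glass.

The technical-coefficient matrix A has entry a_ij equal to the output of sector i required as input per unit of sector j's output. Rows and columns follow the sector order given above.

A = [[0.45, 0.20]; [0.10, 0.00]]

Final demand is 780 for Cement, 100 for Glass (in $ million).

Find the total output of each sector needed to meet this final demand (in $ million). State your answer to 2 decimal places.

I − A =
  [   0.55    -0.20]
  [  -0.10     1.00]
det(I−A) = (0.55)(1.00) − (-0.20)(-0.10) = 0.5300
adj(I−A) = [[1.00, 0.20], [0.10, 0.55]]
(I − A)⁻¹ = adj(I−A) / det(I−A) ≈
  [   1.8868     0.3774]
  [   0.1887     1.0377]
x = (I − A)⁻¹ d = adj(I−A)·d / det(I−A), with det(I−A) = 0.5300:
  x_C = (1.00·780 + 0.20·100) / 0.5300 = 800.00 / 0.5300 ≈ 1509.43
  x_G = (0.10·780 + 0.55·100) / 0.5300 = 133.00 / 0.5300 ≈ 250.94

x_C = 1509.43, x_G = 250.94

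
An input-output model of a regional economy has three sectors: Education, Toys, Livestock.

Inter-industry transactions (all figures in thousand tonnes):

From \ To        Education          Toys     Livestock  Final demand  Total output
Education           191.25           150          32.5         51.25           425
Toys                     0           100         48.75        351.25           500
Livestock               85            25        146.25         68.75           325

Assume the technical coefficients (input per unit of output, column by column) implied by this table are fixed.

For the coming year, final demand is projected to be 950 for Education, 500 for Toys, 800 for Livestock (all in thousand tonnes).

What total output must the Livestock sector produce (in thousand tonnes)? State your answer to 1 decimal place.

Technical coefficients a_ij = z_ij / X_j:
  a_11 = 191.25/425 = 0.45, a_21 = 0/425 = 0.00, a_31 = 85/425 = 0.20
  a_12 = 150/500 = 0.30, a_22 = 100/500 = 0.20, a_32 = 25/500 = 0.05
  a_13 = 32.5/325 = 0.10, a_23 = 48.75/325 = 0.15, a_33 = 146.25/325 = 0.45
I − A =
  [   0.55    -0.30    -0.10]
  [   0.00     0.80    -0.15]
  [  -0.20    -0.05     0.55]
Cofactors of I−A, C_ij = (−1)^(i+j)·(minor ij) (rows/columns in the sector order above):
  C_11 = (0.80)(0.55) − (-0.15)(-0.05) = 0.4325
  C_12 = −[(0.00)(0.55) − (-0.15)(-0.20)] = 0.0300
  C_13 = (0.00)(-0.05) − (0.80)(-0.20) = 0.1600
  C_21 = −[(-0.30)(0.55) − (-0.10)(-0.05)] = 0.1700
  C_22 = (0.55)(0.55) − (-0.10)(-0.20) = 0.2825
  C_23 = −[(0.55)(-0.05) − (-0.30)(-0.20)] = 0.0875
  C_31 = (-0.30)(-0.15) − (-0.10)(0.80) = 0.1250
  C_32 = −[(0.55)(-0.15) − (-0.10)(0.00)] = 0.0825
  C_33 = (0.55)(0.80) − (-0.30)(0.00) = 0.4400
det(I−A) = Σ_j (I−A)_1j·C_1j = (0.55)(0.4325) + (-0.30)(0.0300) + (-0.10)(0.1600) = 0.212875
adj(I−A) = Cᵀ =
  [ 0.4325   0.1700   0.1250]
  [ 0.0300   0.2825   0.0825]
  [ 0.1600   0.0875   0.4400]
(I − A)⁻¹ = adj(I−A) / det(I−A) ≈
  [   2.0317     0.7986     0.5872]
  [   0.1409     1.3271     0.3876]
  [   0.7516     0.4110     2.0669]
x = (I − A)⁻¹ d = adj(I−A)·d / det(I−A), with det(I−A) = 0.212875:
  x_1 = (0.4325·950 + 0.1700·500 + 0.1250·800) / 0.212875 = 595.875 / 0.212875 ≈ 2799.2
  x_2 = (0.0300·950 + 0.2825·500 + 0.0825·800) / 0.212875 = 235.75 / 0.212875 ≈ 1107.5
  x_3 = (0.1600·950 + 0.0875·500 + 0.4400·800) / 0.212875 = 547.75 / 0.212875 ≈ 2573.1

x_3 = 2573.1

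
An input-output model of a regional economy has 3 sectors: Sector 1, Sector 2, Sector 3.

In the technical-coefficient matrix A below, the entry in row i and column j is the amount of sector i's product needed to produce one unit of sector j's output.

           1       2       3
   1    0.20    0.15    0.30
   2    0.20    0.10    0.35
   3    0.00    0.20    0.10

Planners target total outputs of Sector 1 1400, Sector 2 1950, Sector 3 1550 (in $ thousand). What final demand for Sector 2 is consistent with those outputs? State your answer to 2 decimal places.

d_2 = 932.50

I − A =
  [   0.80    -0.15    -0.30]
  [  -0.20     0.90    -0.35]
  [   0.00    -0.20     0.90]
d = (I − A) x:
  d_1 = (+0.80)·1400 + (-0.15)·1950 + (-0.30)·1550 = 362.50
  d_2 = (-0.20)·1400 + (+0.90)·1950 + (-0.35)·1550 = 932.50
  d_3 = (+0.00)·1400 + (-0.20)·1950 + (+0.90)·1550 = 1005.00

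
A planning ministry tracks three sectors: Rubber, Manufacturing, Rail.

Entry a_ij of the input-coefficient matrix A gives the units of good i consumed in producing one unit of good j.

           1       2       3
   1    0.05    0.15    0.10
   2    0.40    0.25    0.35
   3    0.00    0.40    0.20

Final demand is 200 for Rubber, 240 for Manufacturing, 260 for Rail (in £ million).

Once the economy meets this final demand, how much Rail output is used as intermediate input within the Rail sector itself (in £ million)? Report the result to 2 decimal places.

I − A =
  [   0.95    -0.15    -0.10]
  [  -0.40     0.75    -0.35]
  [   0.00    -0.40     0.80]
Cofactors of I−A, C_ij = (−1)^(i+j)·(minor ij) (rows/columns in the sector order above):
  C_11 = (0.75)(0.80) − (-0.35)(-0.40) = 0.4600
  C_12 = −[(-0.40)(0.80) − (-0.35)(0.00)] = 0.3200
  C_13 = (-0.40)(-0.40) − (0.75)(0.00) = 0.1600
  C_21 = −[(-0.15)(0.80) − (-0.10)(-0.40)] = 0.1600
  C_22 = (0.95)(0.80) − (-0.10)(0.00) = 0.7600
  C_23 = −[(0.95)(-0.40) − (-0.15)(0.00)] = 0.3800
  C_31 = (-0.15)(-0.35) − (-0.10)(0.75) = 0.1275
  C_32 = −[(0.95)(-0.35) − (-0.10)(-0.40)] = 0.3725
  C_33 = (0.95)(0.75) − (-0.15)(-0.40) = 0.6525
det(I−A) = Σ_j (I−A)_1j·C_1j = (0.95)(0.4600) + (-0.15)(0.3200) + (-0.10)(0.1600) = 0.3730
adj(I−A) = Cᵀ =
  [ 0.4600   0.1600   0.1275]
  [ 0.3200   0.7600   0.3725]
  [ 0.1600   0.3800   0.6525]
(I − A)⁻¹ = adj(I−A) / det(I−A) ≈
  [   1.2332     0.4290     0.3418]
  [   0.8579     2.0375     0.9987]
  [   0.4290     1.0188     1.7493]
First solve x = (I − A)⁻¹ d = adj(I−A)·d / det(I−A); in particular x_3 = (0.1600·200 + 0.3800·240 + 0.6525·260) / 0.3730 = 292.85 / 0.3730 ≈ 785.1206.
Intermediate flow from 3 to 3: z_33 = a_33 · x_3 = 0.20 × 292.85 / 0.3730 = 58.57 / 0.3730 ≈ 157.02.

z_33 = 157.02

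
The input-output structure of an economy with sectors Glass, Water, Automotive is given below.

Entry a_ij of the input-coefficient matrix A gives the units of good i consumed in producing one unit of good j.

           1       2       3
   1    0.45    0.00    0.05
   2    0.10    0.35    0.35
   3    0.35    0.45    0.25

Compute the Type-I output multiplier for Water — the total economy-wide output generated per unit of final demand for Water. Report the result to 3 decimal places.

I − A =
  [   0.55     0.00    -0.05]
  [  -0.10     0.65    -0.35]
  [  -0.35    -0.45     0.75]
Cofactors of I−A, C_ij = (−1)^(i+j)·(minor ij) (rows/columns in the sector order above):
  C_11 = (0.65)(0.75) − (-0.35)(-0.45) = 0.3300
  C_12 = −[(-0.10)(0.75) − (-0.35)(-0.35)] = 0.1975
  C_13 = (-0.10)(-0.45) − (0.65)(-0.35) = 0.2725
  C_21 = −[(0.00)(0.75) − (-0.05)(-0.45)] = 0.0225
  C_22 = (0.55)(0.75) − (-0.05)(-0.35) = 0.3950
  C_23 = −[(0.55)(-0.45) − (0.00)(-0.35)] = 0.2475
  C_31 = (0.00)(-0.35) − (-0.05)(0.65) = 0.0325
  C_32 = −[(0.55)(-0.35) − (-0.05)(-0.10)] = 0.1975
  C_33 = (0.55)(0.65) − (0.00)(-0.10) = 0.3575
det(I−A) = Σ_j (I−A)_1j·C_1j = (0.55)(0.3300) + (0.00)(0.1975) + (-0.05)(0.2725) = 0.167875
adj(I−A) = Cᵀ =
  [ 0.3300   0.0225   0.0325]
  [ 0.1975   0.3950   0.1975]
  [ 0.2725   0.2475   0.3575]
(I − A)⁻¹ = adj(I−A) / det(I−A) ≈
  [   1.9657     0.1340     0.1936]
  [   1.1765     2.3529     1.1765]
  [   1.6232     1.4743     2.1296]
The output multiplier for sector j is the column-j sum of the Leontief inverse (I − A)⁻¹ = adj(I−A) / det(I−A).
Column 2 of adj(I−A): (0.0225, 0.3950, 0.2475); det(I−A) = 0.167875.
m_2 = (0.0225 + 0.3950 + 0.2475) / 0.167875 = 0.665 / 0.167875 ≈ 3.961.

m_2 = 3.961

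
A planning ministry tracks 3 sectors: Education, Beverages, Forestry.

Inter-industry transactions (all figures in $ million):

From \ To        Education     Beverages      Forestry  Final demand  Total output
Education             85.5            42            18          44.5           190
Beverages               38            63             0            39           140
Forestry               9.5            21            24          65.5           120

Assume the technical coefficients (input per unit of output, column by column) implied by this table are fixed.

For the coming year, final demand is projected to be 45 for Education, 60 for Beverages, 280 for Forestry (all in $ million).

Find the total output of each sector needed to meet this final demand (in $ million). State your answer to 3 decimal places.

x_E = 316.386, x_B = 224.140, x_F = 411.800

Technical coefficients a_ij = z_ij / X_j:
  a_EE = 85.5/190 = 0.45, a_BE = 38/190 = 0.20, a_FE = 9.5/190 = 0.05
  a_EB = 42/140 = 0.30, a_BB = 63/140 = 0.45, a_FB = 21/140 = 0.15
  a_EF = 18/120 = 0.15, a_BF = 0/120 = 0.00, a_FF = 24/120 = 0.20
I − A =
  [   0.55    -0.30    -0.15]
  [  -0.20     0.55     0.00]
  [  -0.05    -0.15     0.80]
Cofactors of I−A, C_ij = (−1)^(i+j)·(minor ij) (rows/columns in the sector order above):
  C_11 = (0.55)(0.80) − (0.00)(-0.15) = 0.4400
  C_12 = −[(-0.20)(0.80) − (0.00)(-0.05)] = 0.1600
  C_13 = (-0.20)(-0.15) − (0.55)(-0.05) = 0.0575
  C_21 = −[(-0.30)(0.80) − (-0.15)(-0.15)] = 0.2625
  C_22 = (0.55)(0.80) − (-0.15)(-0.05) = 0.4325
  C_23 = −[(0.55)(-0.15) − (-0.30)(-0.05)] = 0.0975
  C_31 = (-0.30)(0.00) − (-0.15)(0.55) = 0.0825
  C_32 = −[(0.55)(0.00) − (-0.15)(-0.20)] = 0.0300
  C_33 = (0.55)(0.55) − (-0.30)(-0.20) = 0.2425
det(I−A) = Σ_j (I−A)_1j·C_1j = (0.55)(0.4400) + (-0.30)(0.1600) + (-0.15)(0.0575) = 0.185375
adj(I−A) = Cᵀ =
  [ 0.4400   0.2625   0.0825]
  [ 0.1600   0.4325   0.0300]
  [ 0.0575   0.0975   0.2425]
(I − A)⁻¹ = adj(I−A) / det(I−A) ≈
  [   2.3736     1.4160     0.4450]
  [   0.8631     2.3331     0.1618]
  [   0.3102     0.5260     1.3082]
x = (I − A)⁻¹ d = adj(I−A)·d / det(I−A), with det(I−A) = 0.185375:
  x_E = (0.4400·45 + 0.2625·60 + 0.0825·280) / 0.185375 = 58.65 / 0.185375 ≈ 316.386
  x_B = (0.1600·45 + 0.4325·60 + 0.0300·280) / 0.185375 = 41.55 / 0.185375 ≈ 224.140
  x_F = (0.0575·45 + 0.0975·60 + 0.2425·280) / 0.185375 = 76.3375 / 0.185375 ≈ 411.800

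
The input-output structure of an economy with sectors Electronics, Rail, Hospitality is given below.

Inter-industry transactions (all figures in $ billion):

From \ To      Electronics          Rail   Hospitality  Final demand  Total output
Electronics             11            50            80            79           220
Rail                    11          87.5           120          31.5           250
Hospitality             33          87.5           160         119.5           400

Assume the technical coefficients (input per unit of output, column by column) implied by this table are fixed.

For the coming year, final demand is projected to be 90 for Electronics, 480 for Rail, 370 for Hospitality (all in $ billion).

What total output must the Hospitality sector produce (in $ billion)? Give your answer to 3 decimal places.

Technical coefficients a_ij = z_ij / X_j:
  a_EE = 11/220 = 0.05, a_RE = 11/220 = 0.05, a_HE = 33/220 = 0.15
  a_ER = 50/250 = 0.20, a_RR = 87.5/250 = 0.35, a_HR = 87.5/250 = 0.35
  a_EH = 80/400 = 0.20, a_RH = 120/400 = 0.30, a_HH = 160/400 = 0.40
I − A =
  [   0.95    -0.20    -0.20]
  [  -0.05     0.65    -0.30]
  [  -0.15    -0.35     0.60]
Cofactors of I−A, C_ij = (−1)^(i+j)·(minor ij) (rows/columns in the sector order above):
  C_11 = (0.65)(0.60) − (-0.30)(-0.35) = 0.2850
  C_12 = −[(-0.05)(0.60) − (-0.30)(-0.15)] = 0.0750
  C_13 = (-0.05)(-0.35) − (0.65)(-0.15) = 0.1150
  C_21 = −[(-0.20)(0.60) − (-0.20)(-0.35)] = 0.1900
  C_22 = (0.95)(0.60) − (-0.20)(-0.15) = 0.5400
  C_23 = −[(0.95)(-0.35) − (-0.20)(-0.15)] = 0.3625
  C_31 = (-0.20)(-0.30) − (-0.20)(0.65) = 0.1900
  C_32 = −[(0.95)(-0.30) − (-0.20)(-0.05)] = 0.2950
  C_33 = (0.95)(0.65) − (-0.20)(-0.05) = 0.6075
det(I−A) = Σ_j (I−A)_1j·C_1j = (0.95)(0.2850) + (-0.20)(0.0750) + (-0.20)(0.1150) = 0.23275
adj(I−A) = Cᵀ =
  [ 0.2850   0.1900   0.1900]
  [ 0.0750   0.5400   0.2950]
  [ 0.1150   0.3625   0.6075]
(I − A)⁻¹ = adj(I−A) / det(I−A) ≈
  [   1.2245     0.8163     0.8163]
  [   0.3222     2.3201     1.2675]
  [   0.4941     1.5575     2.6101]
x = (I − A)⁻¹ d = adj(I−A)·d / det(I−A), with det(I−A) = 0.23275:
  x_E = (0.2850·90 + 0.1900·480 + 0.1900·370) / 0.23275 = 187.15 / 0.23275 ≈ 804.082
  x_R = (0.0750·90 + 0.5400·480 + 0.2950·370) / 0.23275 = 375.10 / 0.23275 ≈ 1611.600
  x_H = (0.1150·90 + 0.3625·480 + 0.6075·370) / 0.23275 = 409.125 / 0.23275 ≈ 1757.787

x_H = 1757.787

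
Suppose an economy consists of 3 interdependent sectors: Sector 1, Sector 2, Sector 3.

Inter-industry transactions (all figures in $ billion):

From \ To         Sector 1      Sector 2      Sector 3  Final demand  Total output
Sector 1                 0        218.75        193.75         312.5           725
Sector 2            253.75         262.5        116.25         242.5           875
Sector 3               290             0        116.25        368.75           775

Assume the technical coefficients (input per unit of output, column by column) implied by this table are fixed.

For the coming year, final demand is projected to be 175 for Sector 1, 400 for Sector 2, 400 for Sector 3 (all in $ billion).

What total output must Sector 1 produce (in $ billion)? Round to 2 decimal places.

x_1 = 629.27

Technical coefficients a_ij = z_ij / X_j:
  a_11 = 0/725 = 0.00, a_21 = 253.75/725 = 0.35, a_31 = 290/725 = 0.40
  a_12 = 218.75/875 = 0.25, a_22 = 262.5/875 = 0.30, a_32 = 0/875 = 0.00
  a_13 = 193.75/775 = 0.25, a_23 = 116.25/775 = 0.15, a_33 = 116.25/775 = 0.15
I − A =
  [   1.00    -0.25    -0.25]
  [  -0.35     0.70    -0.15]
  [  -0.40     0.00     0.85]
Cofactors of I−A, C_ij = (−1)^(i+j)·(minor ij) (rows/columns in the sector order above):
  C_11 = (0.70)(0.85) − (-0.15)(0.00) = 0.5950
  C_12 = −[(-0.35)(0.85) − (-0.15)(-0.40)] = 0.3575
  C_13 = (-0.35)(0.00) − (0.70)(-0.40) = 0.2800
  C_21 = −[(-0.25)(0.85) − (-0.25)(0.00)] = 0.2125
  C_22 = (1.00)(0.85) − (-0.25)(-0.40) = 0.7500
  C_23 = −[(1.00)(0.00) − (-0.25)(-0.40)] = 0.1000
  C_31 = (-0.25)(-0.15) − (-0.25)(0.70) = 0.2125
  C_32 = −[(1.00)(-0.15) − (-0.25)(-0.35)] = 0.2375
  C_33 = (1.00)(0.70) − (-0.25)(-0.35) = 0.6125
det(I−A) = Σ_j (I−A)_1j·C_1j = (1.00)(0.5950) + (-0.25)(0.3575) + (-0.25)(0.2800) = 0.435625
adj(I−A) = Cᵀ =
  [ 0.5950   0.2125   0.2125]
  [ 0.3575   0.7500   0.2375]
  [ 0.2800   0.1000   0.6125]
(I − A)⁻¹ = adj(I−A) / det(I−A) ≈
  [   1.3659     0.4878     0.4878]
  [   0.8207     1.7217     0.5452]
  [   0.6428     0.2296     1.4060]
x = (I − A)⁻¹ d = adj(I−A)·d / det(I−A), with det(I−A) = 0.435625:
  x_1 = (0.5950·175 + 0.2125·400 + 0.2125·400) / 0.435625 = 274.125 / 0.435625 ≈ 629.27
  x_2 = (0.3575·175 + 0.7500·400 + 0.2375·400) / 0.435625 = 457.5625 / 0.435625 ≈ 1050.36
  x_3 = (0.2800·175 + 0.1000·400 + 0.6125·400) / 0.435625 = 334.00 / 0.435625 ≈ 766.71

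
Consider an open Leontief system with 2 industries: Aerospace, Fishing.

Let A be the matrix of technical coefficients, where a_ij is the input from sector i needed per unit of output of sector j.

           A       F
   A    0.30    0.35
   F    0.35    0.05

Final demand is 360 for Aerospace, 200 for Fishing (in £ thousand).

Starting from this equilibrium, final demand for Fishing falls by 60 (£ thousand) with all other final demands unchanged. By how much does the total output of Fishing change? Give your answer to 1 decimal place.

I − A =
  [   0.70    -0.35]
  [  -0.35     0.95]
det(I−A) = (0.70)(0.95) − (-0.35)(-0.35) = 0.5425
adj(I−A) = [[0.95, 0.35], [0.35, 0.70]]
(I − A)⁻¹ = adj(I−A) / det(I−A) ≈
  [   1.7512     0.6452]
  [   0.6452     1.2903]
Δx = (I − A)⁻¹ Δd with Δd having -60 in the Fishing component and 0 elsewhere.
So Δx_F = L_FF · (-60), where L_FF = adj(I−A)_FF / det(I−A) = 0.70 / 0.5425.
Δx_F = 0.70 × (-60) / 0.5425 = -42.00 / 0.5425 ≈ -77.4.

Δx_F = -77.4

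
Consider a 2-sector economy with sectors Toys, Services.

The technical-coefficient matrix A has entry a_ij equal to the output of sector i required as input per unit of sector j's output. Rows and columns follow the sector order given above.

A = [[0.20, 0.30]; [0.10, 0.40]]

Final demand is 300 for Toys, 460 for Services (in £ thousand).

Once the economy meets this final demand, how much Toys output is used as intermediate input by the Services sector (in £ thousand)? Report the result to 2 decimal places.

I − A =
  [   0.80    -0.30]
  [  -0.10     0.60]
det(I−A) = (0.80)(0.60) − (-0.30)(-0.10) = 0.4500
adj(I−A) = [[0.60, 0.30], [0.10, 0.80]]
(I − A)⁻¹ = adj(I−A) / det(I−A) ≈
  [   1.3333     0.6667]
  [   0.2222     1.7778]
First solve x = (I − A)⁻¹ d = adj(I−A)·d / det(I−A); in particular x_S = (0.10·300 + 0.80·460) / 0.4500 = 398.00 / 0.4500 ≈ 884.4444.
Intermediate flow from T to S: z_TS = a_TS · x_S = 0.30 × 398.00 / 0.4500 = 119.40 / 0.4500 ≈ 265.33.

z_TS = 265.33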